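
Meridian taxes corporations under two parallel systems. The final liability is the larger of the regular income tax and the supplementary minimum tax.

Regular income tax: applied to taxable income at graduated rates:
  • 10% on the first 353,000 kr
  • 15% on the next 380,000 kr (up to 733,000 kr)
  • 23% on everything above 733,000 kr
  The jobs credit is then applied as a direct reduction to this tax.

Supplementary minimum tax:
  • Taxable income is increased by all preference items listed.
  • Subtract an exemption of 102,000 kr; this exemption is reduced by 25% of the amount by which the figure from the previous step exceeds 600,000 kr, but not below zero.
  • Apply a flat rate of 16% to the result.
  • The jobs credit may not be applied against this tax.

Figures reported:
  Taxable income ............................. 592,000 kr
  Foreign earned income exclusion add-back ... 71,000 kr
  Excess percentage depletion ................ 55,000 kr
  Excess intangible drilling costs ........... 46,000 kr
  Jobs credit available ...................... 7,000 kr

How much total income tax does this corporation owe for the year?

112,480 kr

Regular income tax:
  353,000 kr × 10% = 35,300 kr
  239,000 kr × 15% = 35,850 kr
  → 71,150 kr
  Less jobs credit 7,000 kr → 64,150 kr

Supplementary minimum tax:
  Adjusted income: 592,000 kr + 71,000 kr + 55,000 kr + 46,000 kr = 764,000 kr
  Exemption: 102,000 kr − 25% × (764,000 kr − 600,000 kr) = 102,000 kr − 41,000 kr = 61,000 kr
  Base: 764,000 kr − 61,000 kr = 703,000 kr
  703,000 kr × 16% = 112,480 kr

112,480 kr > 64,150 kr, so the supplementary minimum tax is the binding amount.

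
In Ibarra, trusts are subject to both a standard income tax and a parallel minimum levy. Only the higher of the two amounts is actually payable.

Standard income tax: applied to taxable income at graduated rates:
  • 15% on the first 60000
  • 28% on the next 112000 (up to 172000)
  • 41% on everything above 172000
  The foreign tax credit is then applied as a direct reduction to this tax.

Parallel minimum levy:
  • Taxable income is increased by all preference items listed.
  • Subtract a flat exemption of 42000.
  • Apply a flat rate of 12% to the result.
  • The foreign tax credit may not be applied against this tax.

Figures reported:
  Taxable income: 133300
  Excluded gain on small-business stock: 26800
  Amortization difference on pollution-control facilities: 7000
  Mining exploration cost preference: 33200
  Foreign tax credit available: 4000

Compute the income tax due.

25524

Standard income tax:
  60000 × 15% = 9000
  73300 × 28% = 20524
  → 29524
  Less foreign tax credit 4000 → 25524

Parallel minimum levy:
  Adjusted income: 133300 + 26800 + 7000 + 33200 = 200300
  Less exemption 42000 → base 158300
  158300 × 12% = 18996

25524 > 18996, so the standard income tax governs.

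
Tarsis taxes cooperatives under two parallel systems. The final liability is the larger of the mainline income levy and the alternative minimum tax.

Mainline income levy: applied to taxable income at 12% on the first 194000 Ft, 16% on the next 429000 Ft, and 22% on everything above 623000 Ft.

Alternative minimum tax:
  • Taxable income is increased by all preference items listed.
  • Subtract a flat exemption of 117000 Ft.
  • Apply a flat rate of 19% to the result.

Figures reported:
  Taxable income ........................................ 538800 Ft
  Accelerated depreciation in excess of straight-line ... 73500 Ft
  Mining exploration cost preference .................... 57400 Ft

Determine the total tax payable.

Mainline income levy:
  194000 Ft × 12% = 23280 Ft
  344800 Ft × 16% = 55168 Ft
  → 78448 Ft

Alternative minimum tax:
  Adjusted income: 538800 Ft + 73500 Ft + 57400 Ft = 669700 Ft
  Less exemption 117000 Ft → base 552700 Ft
  552700 Ft × 19% = 105013 Ft

105013 Ft > 78448 Ft, so the alternative minimum tax is the binding amount.

105013 Ft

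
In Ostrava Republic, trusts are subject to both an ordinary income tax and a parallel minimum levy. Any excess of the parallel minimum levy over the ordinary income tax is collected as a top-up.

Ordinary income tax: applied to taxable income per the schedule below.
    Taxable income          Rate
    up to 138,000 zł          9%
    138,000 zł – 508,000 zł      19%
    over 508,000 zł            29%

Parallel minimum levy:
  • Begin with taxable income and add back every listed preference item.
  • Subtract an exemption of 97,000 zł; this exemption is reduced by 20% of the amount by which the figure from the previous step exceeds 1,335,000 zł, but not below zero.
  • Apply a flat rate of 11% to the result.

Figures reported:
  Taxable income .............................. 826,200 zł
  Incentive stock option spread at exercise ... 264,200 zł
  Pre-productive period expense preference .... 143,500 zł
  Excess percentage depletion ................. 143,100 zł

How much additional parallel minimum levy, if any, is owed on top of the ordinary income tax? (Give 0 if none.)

0 zł

Ordinary income tax:
  138,000 zł × 9% = 12,420 zł
  370,000 zł × 19% = 70,300 zł
  318,200 zł × 29% = 92,278 zł
  → 174,998 zł

Parallel minimum levy:
  Adjusted income: 826,200 zł + 264,200 zł + 143,500 zł + 143,100 zł = 1,377,000 zł
  Exemption: 97,000 zł − 20% × (1,377,000 zł − 1,335,000 zł) = 97,000 zł − 8,400 zł = 88,600 zł
  Base: 1,377,000 zł − 88,600 zł = 1,288,400 zł
  1,288,400 zł × 11% = 141,724 zł

141,724 zł ≤ 174,998 zł, so no add-on is due.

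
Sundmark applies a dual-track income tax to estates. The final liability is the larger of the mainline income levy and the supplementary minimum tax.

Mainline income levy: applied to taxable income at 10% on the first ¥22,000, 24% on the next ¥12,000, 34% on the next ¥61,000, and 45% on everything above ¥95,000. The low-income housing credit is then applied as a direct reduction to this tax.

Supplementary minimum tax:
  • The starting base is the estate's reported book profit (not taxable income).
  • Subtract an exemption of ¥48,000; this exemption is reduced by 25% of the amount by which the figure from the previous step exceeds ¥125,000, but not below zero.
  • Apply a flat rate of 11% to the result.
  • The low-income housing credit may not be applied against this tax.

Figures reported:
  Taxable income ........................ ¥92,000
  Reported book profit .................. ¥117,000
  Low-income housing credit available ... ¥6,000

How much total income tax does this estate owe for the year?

¥18,800

Supplementary minimum tax:
  Base (reported book profit): ¥117,000
  Exemption: ¥117,000 ≤ ¥125,000, so full ¥48,000 applies
  Base: ¥117,000 − ¥48,000 = ¥69,000
  ¥69,000 × 11% = ¥7,590

Mainline income levy:
  ¥22,000 × 10% = ¥2,200
  ¥12,000 × 24% = ¥2,880
  ¥58,000 × 34% = ¥19,720
  → ¥24,800
  Less low-income housing credit ¥6,000 → ¥18,800

¥18,800 > ¥7,590, so the mainline income levy governs.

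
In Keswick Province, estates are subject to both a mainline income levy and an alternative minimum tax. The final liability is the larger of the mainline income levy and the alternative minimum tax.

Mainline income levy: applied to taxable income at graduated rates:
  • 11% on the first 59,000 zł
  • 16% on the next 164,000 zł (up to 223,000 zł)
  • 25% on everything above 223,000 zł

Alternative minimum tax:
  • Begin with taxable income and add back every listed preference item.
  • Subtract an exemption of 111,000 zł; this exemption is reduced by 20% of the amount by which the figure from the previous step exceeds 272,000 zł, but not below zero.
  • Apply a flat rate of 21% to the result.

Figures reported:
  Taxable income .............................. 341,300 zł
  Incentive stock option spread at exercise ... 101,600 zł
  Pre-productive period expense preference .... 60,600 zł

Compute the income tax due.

92,148 zł

Alternative minimum tax:
  Adjusted income: 341,300 zł + 101,600 zł + 60,600 zł = 503,500 zł
  Exemption: 111,000 zł − 20% × (503,500 zł − 272,000 zł) = 111,000 zł − 46,300 zł = 64,700 zł
  Base: 503,500 zł − 64,700 zł = 438,800 zł
  438,800 zł × 21% = 92,148 zł

Mainline income levy:
  59,000 zł × 11% = 6,490 zł
  164,000 zł × 16% = 26,240 zł
  118,300 zł × 25% = 29,575 zł
  → 62,305 zł

92,148 zł > 62,305 zł, so the alternative minimum tax is the binding amount.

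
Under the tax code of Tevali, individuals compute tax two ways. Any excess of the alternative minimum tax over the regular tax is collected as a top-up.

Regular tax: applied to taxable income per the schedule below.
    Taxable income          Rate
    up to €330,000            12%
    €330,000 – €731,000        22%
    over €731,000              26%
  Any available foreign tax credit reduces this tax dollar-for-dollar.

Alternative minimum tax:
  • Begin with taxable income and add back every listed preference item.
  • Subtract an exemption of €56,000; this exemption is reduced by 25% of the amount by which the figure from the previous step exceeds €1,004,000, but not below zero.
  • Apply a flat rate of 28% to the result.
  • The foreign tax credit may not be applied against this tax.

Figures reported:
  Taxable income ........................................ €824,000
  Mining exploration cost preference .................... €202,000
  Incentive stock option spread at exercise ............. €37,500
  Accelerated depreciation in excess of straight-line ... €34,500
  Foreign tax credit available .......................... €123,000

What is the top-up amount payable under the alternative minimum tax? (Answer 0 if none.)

Regular tax:
  €330,000 × 12% = €39,600
  €401,000 × 22% = €88,220
  €93,000 × 26% = €24,180
  → €152,000
  Less foreign tax credit €123,000 → €29,000

Alternative minimum tax:
  Adjusted income: €824,000 + €202,000 + €37,500 + €34,500 = €1,098,000
  Exemption: €56,000 − 25% × (€1,098,000 − €1,004,000) = €56,000 − €23,500 = €32,500
  Base: €1,098,000 − €32,500 = €1,065,500
  €1,065,500 × 28% = €298,340

Excess of alternative minimum tax over regular tax: €298,340 − €29,000 = €269,340.

€269,340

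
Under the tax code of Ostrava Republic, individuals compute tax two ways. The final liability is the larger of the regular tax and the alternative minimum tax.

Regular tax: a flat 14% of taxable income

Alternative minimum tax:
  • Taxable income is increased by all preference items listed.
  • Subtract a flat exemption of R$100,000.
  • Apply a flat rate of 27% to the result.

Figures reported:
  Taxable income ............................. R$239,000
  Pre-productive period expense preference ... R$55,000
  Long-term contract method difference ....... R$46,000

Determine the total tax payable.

Regular tax:
  R$239,000 × 14% = R$33,460

Alternative minimum tax:
  Adjusted income: R$239,000 + R$55,000 + R$46,000 = R$340,000
  Less exemption R$100,000 → base R$240,000
  R$240,000 × 27% = R$64,800

R$64,800 > R$33,460, so the alternative minimum tax is the binding amount.

R$64,800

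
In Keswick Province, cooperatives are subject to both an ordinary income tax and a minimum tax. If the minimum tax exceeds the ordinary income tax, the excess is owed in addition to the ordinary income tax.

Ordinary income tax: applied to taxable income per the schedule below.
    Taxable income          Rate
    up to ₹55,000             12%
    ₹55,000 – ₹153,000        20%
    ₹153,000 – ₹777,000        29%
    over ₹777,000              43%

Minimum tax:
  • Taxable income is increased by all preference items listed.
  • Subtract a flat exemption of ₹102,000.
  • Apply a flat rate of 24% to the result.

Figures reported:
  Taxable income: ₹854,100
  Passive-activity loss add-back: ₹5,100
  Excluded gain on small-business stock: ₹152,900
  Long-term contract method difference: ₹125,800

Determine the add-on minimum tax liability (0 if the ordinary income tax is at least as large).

₹8,303

Ordinary income tax:
  ₹55,000 × 12% = ₹6,600
  ₹98,000 × 20% = ₹19,600
  ₹624,000 × 29% = ₹180,960
  ₹77,100 × 43% = ₹33,153
  → ₹240,313

Minimum tax:
  Adjusted income: ₹854,100 + ₹5,100 + ₹152,900 + ₹125,800 = ₹1,137,900
  Less exemption ₹102,000 → base ₹1,035,900
  ₹1,035,900 × 24% = ₹248,616

Excess of minimum tax over ordinary income tax: ₹248,616 − ₹240,313 = ₹8,303.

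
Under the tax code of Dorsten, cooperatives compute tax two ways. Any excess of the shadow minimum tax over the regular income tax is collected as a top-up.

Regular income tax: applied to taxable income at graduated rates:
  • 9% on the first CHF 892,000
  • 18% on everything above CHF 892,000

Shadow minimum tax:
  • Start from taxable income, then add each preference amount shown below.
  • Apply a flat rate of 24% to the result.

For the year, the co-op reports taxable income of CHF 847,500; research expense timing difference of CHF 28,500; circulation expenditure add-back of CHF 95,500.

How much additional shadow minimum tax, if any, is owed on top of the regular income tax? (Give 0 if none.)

CHF 156,885

Shadow minimum tax:
  Adjusted income: CHF 847,500 + CHF 28,500 + CHF 95,500 = CHF 971,500
  CHF 971,500 × 24% = CHF 233,160

Regular income tax:
  CHF 847,500 × 9% = CHF 76,275

Excess of shadow minimum tax over regular income tax: CHF 233,160 − CHF 76,275 = CHF 156,885.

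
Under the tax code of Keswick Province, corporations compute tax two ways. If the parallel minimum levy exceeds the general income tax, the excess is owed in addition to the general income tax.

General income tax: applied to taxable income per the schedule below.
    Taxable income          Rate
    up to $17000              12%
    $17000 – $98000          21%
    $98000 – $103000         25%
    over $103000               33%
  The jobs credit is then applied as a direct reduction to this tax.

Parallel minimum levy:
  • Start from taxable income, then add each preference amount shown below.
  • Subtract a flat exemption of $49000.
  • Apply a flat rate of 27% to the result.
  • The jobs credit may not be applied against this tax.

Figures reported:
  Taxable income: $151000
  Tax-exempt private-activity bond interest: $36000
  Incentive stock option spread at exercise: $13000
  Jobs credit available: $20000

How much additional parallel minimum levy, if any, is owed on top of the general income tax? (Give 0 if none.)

$24630

General income tax:
  $17000 × 12% = $2040
  $81000 × 21% = $17010
  $5000 × 25% = $1250
  $48000 × 33% = $15840
  → $36140
  Less jobs credit $20000 → $16140

Parallel minimum levy:
  Adjusted income: $151000 + $36000 + $13000 = $200000
  Less exemption $49000 → base $151000
  $151000 × 27% = $40770

Excess of parallel minimum levy over general income tax: $40770 − $16140 = $24630.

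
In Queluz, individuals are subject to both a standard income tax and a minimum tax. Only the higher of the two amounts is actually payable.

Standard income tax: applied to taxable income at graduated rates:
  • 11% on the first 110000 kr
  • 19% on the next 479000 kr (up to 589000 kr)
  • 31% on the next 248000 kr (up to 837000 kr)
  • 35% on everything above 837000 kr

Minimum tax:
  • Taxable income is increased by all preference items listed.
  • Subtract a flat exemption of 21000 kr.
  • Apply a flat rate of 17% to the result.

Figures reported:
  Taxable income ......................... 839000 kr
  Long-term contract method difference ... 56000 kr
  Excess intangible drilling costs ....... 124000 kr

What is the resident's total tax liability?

180690 kr

Standard income tax:
  110000 kr × 11% = 12100 kr
  479000 kr × 19% = 91010 kr
  248000 kr × 31% = 76880 kr
  2000 kr × 35% = 700 kr
  → 180690 kr

Minimum tax:
  Adjusted income: 839000 kr + 56000 kr + 124000 kr = 1019000 kr
  Less exemption 21000 kr → base 998000 kr
  998000 kr × 17% = 169660 kr

180690 kr > 169660 kr, so the standard income tax governs.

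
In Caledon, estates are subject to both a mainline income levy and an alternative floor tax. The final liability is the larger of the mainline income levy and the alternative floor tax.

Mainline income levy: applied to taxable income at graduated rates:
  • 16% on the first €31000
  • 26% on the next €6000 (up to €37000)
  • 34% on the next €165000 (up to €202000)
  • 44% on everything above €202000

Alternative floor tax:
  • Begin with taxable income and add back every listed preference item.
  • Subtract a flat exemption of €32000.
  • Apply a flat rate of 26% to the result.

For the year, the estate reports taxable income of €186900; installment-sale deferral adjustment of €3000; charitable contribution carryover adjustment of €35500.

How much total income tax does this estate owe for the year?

Alternative floor tax:
  Adjusted income: €186900 + €3000 + €35500 = €225400
  Less exemption €32000 → base €193400
  €193400 × 26% = €50284

Mainline income levy:
  €31000 × 16% = €4960
  €6000 × 26% = €1560
  €149900 × 34% = €50966
  → €57486

€57486 > €50284, so the mainline income levy governs.

€57486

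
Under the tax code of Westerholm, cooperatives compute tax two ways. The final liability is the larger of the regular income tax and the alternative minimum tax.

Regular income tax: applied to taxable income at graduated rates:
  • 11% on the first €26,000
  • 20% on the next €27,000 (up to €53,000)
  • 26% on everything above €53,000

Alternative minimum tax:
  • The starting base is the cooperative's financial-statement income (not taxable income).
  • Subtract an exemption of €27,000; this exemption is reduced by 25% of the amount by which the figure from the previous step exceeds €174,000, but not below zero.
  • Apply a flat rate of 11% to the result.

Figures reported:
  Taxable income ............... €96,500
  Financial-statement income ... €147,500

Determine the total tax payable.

€19,570

Alternative minimum tax:
  Base (financial-statement income): €147,500
  Exemption: €147,500 ≤ €174,000, so full €27,000 applies
  Base: €147,500 − €27,000 = €120,500
  €120,500 × 11% = €13,255

Regular income tax:
  €26,000 × 11% = €2,860
  €27,000 × 20% = €5,400
  €43,500 × 26% = €11,310
  → €19,570

€19,570 > €13,255, so the regular income tax governs.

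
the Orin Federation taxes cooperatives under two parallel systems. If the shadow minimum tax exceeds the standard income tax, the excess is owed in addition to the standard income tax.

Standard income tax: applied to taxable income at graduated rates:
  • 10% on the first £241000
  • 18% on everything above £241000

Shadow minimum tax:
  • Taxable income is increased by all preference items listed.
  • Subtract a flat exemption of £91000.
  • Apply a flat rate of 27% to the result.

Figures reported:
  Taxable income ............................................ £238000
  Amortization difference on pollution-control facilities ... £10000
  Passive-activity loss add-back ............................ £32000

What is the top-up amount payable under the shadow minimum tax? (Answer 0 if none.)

Standard income tax:
  £238000 × 10% = £23800

Shadow minimum tax:
  Adjusted income: £238000 + £10000 + £32000 = £280000
  Less exemption £91000 → base £189000
  £189000 × 27% = £51030

Excess of shadow minimum tax over standard income tax: £51030 − £23800 = £27230.

£27230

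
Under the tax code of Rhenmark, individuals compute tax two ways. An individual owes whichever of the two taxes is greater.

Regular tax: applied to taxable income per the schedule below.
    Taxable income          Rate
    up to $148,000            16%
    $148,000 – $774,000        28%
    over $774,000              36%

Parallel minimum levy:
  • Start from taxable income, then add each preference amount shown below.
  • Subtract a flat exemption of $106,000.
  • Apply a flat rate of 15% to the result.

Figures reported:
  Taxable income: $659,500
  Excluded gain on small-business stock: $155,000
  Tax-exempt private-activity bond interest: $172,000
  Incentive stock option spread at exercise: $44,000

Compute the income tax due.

$166,900

Regular tax:
  $148,000 × 16% = $23,680
  $511,500 × 28% = $143,220
  → $166,900

Parallel minimum levy:
  Adjusted income: $659,500 + $155,000 + $172,000 + $44,000 = $1,030,500
  Less exemption $106,000 → base $924,500
  $924,500 × 15% = $138,675

$166,900 > $138,675, so the regular tax governs.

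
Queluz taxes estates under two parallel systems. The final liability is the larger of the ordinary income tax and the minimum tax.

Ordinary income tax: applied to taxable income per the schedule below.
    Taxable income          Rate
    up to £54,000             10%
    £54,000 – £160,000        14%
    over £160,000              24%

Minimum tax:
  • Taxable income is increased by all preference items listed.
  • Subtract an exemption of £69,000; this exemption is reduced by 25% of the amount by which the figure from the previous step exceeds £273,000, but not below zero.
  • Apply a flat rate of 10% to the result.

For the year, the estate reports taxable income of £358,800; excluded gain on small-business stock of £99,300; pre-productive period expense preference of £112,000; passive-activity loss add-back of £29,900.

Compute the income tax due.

Ordinary income tax:
  £54,000 × 10% = £5,400
  £106,000 × 14% = £14,840
  £198,800 × 24% = £47,712
  → £67,952

Minimum tax:
  Adjusted income: £358,800 + £99,300 + £112,000 + £29,900 = £600,000
  Exemption: 25% × (£600,000 − £273,000) = £81,750 ≥ £69,000, so the exemption is fully phased out
  Base: £600,000 − £0 = £600,000
  £600,000 × 10% = £60,000

£67,952 > £60,000, so the ordinary income tax governs.

£67,952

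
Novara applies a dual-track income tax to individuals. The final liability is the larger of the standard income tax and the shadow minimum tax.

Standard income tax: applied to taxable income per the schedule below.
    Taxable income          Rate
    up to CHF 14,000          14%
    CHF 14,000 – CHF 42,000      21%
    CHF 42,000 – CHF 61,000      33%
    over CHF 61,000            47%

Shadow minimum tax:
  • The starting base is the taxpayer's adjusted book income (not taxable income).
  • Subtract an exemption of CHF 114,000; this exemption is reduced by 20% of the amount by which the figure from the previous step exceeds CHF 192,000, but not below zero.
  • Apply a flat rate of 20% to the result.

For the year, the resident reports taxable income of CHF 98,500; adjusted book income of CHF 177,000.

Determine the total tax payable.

CHF 31,735

Standard income tax:
  CHF 14,000 × 14% = CHF 1,960
  CHF 28,000 × 21% = CHF 5,880
  CHF 19,000 × 33% = CHF 6,270
  CHF 37,500 × 47% = CHF 17,625
  → CHF 31,735

Shadow minimum tax:
  Base (adjusted book income): CHF 177,000
  Exemption: CHF 177,000 ≤ CHF 192,000, so full CHF 114,000 applies
  Base: CHF 177,000 − CHF 114,000 = CHF 63,000
  CHF 63,000 × 20% = CHF 12,600

CHF 31,735 > CHF 12,600, so the standard income tax governs.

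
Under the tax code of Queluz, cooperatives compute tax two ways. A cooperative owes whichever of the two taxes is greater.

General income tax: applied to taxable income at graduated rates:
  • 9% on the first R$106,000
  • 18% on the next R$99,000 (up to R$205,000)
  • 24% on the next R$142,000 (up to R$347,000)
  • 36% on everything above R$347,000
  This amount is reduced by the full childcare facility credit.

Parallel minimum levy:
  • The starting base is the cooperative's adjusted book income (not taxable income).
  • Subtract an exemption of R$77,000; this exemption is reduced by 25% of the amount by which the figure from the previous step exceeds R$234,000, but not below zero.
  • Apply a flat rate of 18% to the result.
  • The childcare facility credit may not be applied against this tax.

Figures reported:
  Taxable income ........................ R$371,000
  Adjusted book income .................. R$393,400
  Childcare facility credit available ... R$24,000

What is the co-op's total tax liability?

Parallel minimum levy:
  Base (adjusted book income): R$393,400
  Exemption: R$77,000 − 25% × (R$393,400 − R$234,000) = R$77,000 − R$39,850 = R$37,150
  Base: R$393,400 − R$37,150 = R$356,250
  R$356,250 × 18% = R$64,125

General income tax:
  R$106,000 × 9% = R$9,540
  R$99,000 × 18% = R$17,820
  R$142,000 × 24% = R$34,080
  R$24,000 × 36% = R$8,640
  → R$70,080
  Less childcare facility credit R$24,000 → R$46,080

R$64,125 > R$46,080, so the parallel minimum levy is the binding amount.

R$64,125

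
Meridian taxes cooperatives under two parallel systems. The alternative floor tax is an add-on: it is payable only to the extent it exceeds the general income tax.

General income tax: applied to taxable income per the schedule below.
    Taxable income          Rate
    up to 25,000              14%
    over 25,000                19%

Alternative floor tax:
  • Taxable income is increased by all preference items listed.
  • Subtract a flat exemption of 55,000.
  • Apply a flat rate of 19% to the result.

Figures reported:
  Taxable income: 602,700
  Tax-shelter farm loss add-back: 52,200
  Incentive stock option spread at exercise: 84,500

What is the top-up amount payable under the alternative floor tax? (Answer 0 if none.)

16,773

General income tax:
  25,000 × 14% = 3,500
  577,700 × 19% = 109,763
  → 113,263

Alternative floor tax:
  Adjusted income: 602,700 + 52,200 + 84,500 = 739,400
  Less exemption 55,000 → base 684,400
  684,400 × 19% = 130,036

Excess of alternative floor tax over general income tax: 130,036 − 113,263 = 16,773.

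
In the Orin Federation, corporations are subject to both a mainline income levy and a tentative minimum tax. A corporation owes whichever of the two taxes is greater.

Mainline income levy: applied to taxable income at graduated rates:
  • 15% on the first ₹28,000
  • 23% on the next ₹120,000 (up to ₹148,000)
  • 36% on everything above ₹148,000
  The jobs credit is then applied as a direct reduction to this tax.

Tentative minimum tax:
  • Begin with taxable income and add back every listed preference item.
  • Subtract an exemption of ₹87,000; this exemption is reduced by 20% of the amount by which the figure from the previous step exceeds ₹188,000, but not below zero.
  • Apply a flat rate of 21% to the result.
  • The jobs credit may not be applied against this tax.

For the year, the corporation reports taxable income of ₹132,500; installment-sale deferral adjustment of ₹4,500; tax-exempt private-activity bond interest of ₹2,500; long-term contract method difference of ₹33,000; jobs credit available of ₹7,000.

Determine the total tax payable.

₹21,235

Mainline income levy:
  ₹28,000 × 15% = ₹4,200
  ₹104,500 × 23% = ₹24,035
  → ₹28,235
  Less jobs credit ₹7,000 → ₹21,235

Tentative minimum tax:
  Adjusted income: ₹132,500 + ₹4,500 + ₹2,500 + ₹33,000 = ₹172,500
  Exemption: ₹172,500 ≤ ₹188,000, so full ₹87,000 applies
  Base: ₹172,500 − ₹87,000 = ₹85,500
  ₹85,500 × 21% = ₹17,955

₹21,235 > ₹17,955, so the mainline income levy governs.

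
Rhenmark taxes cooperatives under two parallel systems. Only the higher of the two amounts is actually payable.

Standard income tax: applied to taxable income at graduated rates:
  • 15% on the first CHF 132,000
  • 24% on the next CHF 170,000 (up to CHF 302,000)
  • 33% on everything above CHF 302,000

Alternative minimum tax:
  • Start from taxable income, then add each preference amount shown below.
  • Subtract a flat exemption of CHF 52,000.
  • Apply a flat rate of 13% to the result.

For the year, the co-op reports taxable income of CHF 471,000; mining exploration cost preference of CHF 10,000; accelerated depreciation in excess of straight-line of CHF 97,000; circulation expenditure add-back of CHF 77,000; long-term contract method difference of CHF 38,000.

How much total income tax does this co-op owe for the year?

Alternative minimum tax:
  Adjusted income: CHF 471,000 + CHF 10,000 + CHF 97,000 + CHF 77,000 + CHF 38,000 = CHF 693,000
  Less exemption CHF 52,000 → base CHF 641,000
  CHF 641,000 × 13% = CHF 83,330

Standard income tax:
  CHF 132,000 × 15% = CHF 19,800
  CHF 170,000 × 24% = CHF 40,800
  CHF 169,000 × 33% = CHF 55,770
  → CHF 116,370

CHF 116,370 > CHF 83,330, so the standard income tax governs.

CHF 116,370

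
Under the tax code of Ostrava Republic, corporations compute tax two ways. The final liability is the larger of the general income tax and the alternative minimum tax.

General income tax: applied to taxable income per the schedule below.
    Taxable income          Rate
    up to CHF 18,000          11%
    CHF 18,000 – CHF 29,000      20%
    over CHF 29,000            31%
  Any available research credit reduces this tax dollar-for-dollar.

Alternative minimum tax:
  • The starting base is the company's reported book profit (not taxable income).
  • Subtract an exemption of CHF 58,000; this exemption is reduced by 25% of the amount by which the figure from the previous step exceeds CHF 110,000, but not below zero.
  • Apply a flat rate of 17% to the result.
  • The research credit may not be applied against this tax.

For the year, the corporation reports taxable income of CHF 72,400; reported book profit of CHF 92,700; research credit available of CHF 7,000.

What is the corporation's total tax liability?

CHF 10,634

General income tax:
  CHF 18,000 × 11% = CHF 1,980
  CHF 11,000 × 20% = CHF 2,200
  CHF 43,400 × 31% = CHF 13,454
  → CHF 17,634
  Less research credit CHF 7,000 → CHF 10,634

Alternative minimum tax:
  Base (reported book profit): CHF 92,700
  Exemption: CHF 92,700 ≤ CHF 110,000, so full CHF 58,000 applies
  Base: CHF 92,700 − CHF 58,000 = CHF 34,700
  CHF 34,700 × 17% = CHF 5,899

CHF 10,634 > CHF 5,899, so the general income tax governs.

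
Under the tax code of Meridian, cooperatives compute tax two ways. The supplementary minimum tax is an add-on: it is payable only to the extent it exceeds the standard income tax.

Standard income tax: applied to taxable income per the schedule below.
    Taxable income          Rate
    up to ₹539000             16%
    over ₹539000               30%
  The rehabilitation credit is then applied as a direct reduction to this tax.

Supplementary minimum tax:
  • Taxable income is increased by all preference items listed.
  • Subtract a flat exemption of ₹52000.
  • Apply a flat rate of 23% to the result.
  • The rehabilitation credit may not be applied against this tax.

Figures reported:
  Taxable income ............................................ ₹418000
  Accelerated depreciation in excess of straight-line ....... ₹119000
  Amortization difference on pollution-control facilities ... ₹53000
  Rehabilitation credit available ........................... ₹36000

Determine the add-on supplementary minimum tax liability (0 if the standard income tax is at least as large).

₹92860

Standard income tax:
  ₹418000 × 16% = ₹66880
  Less rehabilitation credit ₹36000 → ₹30880

Supplementary minimum tax:
  Adjusted income: ₹418000 + ₹119000 + ₹53000 = ₹590000
  Less exemption ₹52000 → base ₹538000
  ₹538000 × 23% = ₹123740

Excess of supplementary minimum tax over standard income tax: ₹123740 − ₹30880 = ₹92860.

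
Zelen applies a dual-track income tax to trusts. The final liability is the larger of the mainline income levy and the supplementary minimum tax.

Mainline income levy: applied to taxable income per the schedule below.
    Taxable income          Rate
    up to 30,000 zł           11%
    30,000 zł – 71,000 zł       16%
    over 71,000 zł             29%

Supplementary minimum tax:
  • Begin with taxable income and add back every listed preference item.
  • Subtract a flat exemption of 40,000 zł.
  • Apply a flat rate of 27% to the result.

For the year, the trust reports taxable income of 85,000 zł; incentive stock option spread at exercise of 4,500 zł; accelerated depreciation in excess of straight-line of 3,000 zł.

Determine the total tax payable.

14,175 zł

Supplementary minimum tax:
  Adjusted income: 85,000 zł + 4,500 zł + 3,000 zł = 92,500 zł
  Less exemption 40,000 zł → base 52,500 zł
  52,500 zł × 27% = 14,175 zł

Mainline income levy:
  30,000 zł × 11% = 3,300 zł
  41,000 zł × 16% = 6,560 zł
  14,000 zł × 29% = 4,060 zł
  → 13,920 zł

14,175 zł > 13,920 zł, so the supplementary minimum tax is the binding amount.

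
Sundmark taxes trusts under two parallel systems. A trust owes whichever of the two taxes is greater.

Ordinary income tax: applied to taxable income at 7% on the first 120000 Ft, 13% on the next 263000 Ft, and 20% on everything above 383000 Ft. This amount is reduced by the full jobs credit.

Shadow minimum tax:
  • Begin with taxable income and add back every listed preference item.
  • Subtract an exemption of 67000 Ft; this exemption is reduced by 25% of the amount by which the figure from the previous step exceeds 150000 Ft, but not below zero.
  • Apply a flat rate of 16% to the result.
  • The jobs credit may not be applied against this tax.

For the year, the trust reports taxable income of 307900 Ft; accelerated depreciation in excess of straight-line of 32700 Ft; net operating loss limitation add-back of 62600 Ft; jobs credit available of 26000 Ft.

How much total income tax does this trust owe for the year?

Shadow minimum tax:
  Adjusted income: 307900 Ft + 32700 Ft + 62600 Ft = 403200 Ft
  Exemption: 67000 Ft − 25% × (403200 Ft − 150000 Ft) = 67000 Ft − 63300 Ft = 3700 Ft
  Base: 403200 Ft − 3700 Ft = 399500 Ft
  399500 Ft × 16% = 63920 Ft

Ordinary income tax:
  120000 Ft × 7% = 8400 Ft
  187900 Ft × 13% = 24427 Ft
  → 32827 Ft
  Less jobs credit 26000 Ft → 6827 Ft

63920 Ft > 6827 Ft, so the shadow minimum tax is the binding amount.

63920 Ft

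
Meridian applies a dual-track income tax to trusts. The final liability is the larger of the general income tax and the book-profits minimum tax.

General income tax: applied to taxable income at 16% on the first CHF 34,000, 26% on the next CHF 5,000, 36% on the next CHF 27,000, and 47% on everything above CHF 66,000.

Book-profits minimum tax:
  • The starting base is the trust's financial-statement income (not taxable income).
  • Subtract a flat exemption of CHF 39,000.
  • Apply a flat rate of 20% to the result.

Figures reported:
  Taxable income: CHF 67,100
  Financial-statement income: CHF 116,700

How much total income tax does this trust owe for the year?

General income tax:
  CHF 34,000 × 16% = CHF 5,440
  CHF 5,000 × 26% = CHF 1,300
  CHF 27,000 × 36% = CHF 9,720
  CHF 1,100 × 47% = CHF 517
  → CHF 16,977

Book-profits minimum tax:
  Base (financial-statement income): CHF 116,700
  Less exemption CHF 39,000 → base CHF 77,700
  CHF 77,700 × 20% = CHF 15,540

CHF 16,977 > CHF 15,540, so the general income tax governs.

CHF 16,977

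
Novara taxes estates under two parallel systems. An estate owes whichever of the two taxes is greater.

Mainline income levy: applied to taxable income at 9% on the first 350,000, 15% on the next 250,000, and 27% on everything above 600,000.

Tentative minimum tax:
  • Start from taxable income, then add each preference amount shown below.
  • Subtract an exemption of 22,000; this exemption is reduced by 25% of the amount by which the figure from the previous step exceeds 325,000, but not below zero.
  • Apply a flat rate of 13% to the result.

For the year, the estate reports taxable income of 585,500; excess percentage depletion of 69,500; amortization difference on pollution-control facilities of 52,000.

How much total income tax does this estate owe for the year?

91,910

Mainline income levy:
  350,000 × 9% = 31,500
  235,500 × 15% = 35,325
  → 66,825

Tentative minimum tax:
  Adjusted income: 585,500 + 69,500 + 52,000 = 707,000
  Exemption: 25% × (707,000 − 325,000) = 95,500 ≥ 22,000, so the exemption is fully phased out
  Base: 707,000 − 0 = 707,000
  707,000 × 13% = 91,910

91,910 > 66,825, so the tentative minimum tax is the binding amount.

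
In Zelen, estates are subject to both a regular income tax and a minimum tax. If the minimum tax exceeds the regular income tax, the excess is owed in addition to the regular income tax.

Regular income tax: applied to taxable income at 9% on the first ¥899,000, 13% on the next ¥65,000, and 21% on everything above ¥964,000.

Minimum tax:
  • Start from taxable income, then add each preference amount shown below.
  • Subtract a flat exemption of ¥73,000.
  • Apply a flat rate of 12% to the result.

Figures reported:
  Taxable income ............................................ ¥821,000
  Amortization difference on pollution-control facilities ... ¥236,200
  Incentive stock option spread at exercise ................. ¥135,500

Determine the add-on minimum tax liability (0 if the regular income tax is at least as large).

¥60,474

Minimum tax:
  Adjusted income: ¥821,000 + ¥236,200 + ¥135,500 = ¥1,192,700
  Less exemption ¥73,000 → base ¥1,119,700
  ¥1,119,700 × 12% = ¥134,364

Regular income tax:
  ¥821,000 × 9% = ¥73,890

Excess of minimum tax over regular income tax: ¥134,364 − ¥73,890 = ¥60,474.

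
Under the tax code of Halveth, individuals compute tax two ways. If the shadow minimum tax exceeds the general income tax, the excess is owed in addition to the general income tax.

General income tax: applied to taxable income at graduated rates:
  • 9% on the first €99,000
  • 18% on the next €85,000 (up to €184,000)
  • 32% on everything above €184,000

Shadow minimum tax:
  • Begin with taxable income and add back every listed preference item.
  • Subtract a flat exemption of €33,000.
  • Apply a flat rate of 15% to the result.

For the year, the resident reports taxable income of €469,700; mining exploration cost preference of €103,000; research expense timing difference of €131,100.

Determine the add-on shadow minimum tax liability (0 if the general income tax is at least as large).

€0

General income tax:
  €99,000 × 9% = €8,910
  €85,000 × 18% = €15,300
  €285,700 × 32% = €91,424
  → €115,634

Shadow minimum tax:
  Adjusted income: €469,700 + €103,000 + €131,100 = €703,800
  Less exemption €33,000 → base €670,800
  €670,800 × 15% = €100,620

€100,620 ≤ €115,634, so no add-on is due.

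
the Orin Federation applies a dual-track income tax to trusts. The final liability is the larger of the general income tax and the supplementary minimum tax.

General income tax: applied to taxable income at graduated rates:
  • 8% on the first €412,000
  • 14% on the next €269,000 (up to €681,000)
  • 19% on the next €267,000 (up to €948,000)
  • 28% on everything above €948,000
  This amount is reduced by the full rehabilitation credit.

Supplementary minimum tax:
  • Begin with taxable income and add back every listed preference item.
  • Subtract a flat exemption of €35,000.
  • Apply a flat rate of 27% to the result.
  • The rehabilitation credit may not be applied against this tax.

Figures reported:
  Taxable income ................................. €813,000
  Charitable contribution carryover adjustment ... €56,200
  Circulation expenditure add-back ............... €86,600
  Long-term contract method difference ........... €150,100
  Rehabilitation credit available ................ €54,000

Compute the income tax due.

€289,143

General income tax:
  €412,000 × 8% = €32,960
  €269,000 × 14% = €37,660
  €132,000 × 19% = €25,080
  → €95,700
  Less rehabilitation credit €54,000 → €41,700

Supplementary minimum tax:
  Adjusted income: €813,000 + €56,200 + €86,600 + €150,100 = €1,105,900
  Less exemption €35,000 → base €1,070,900
  €1,070,900 × 27% = €289,143

€289,143 > €41,700, so the supplementary minimum tax is the binding amount.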